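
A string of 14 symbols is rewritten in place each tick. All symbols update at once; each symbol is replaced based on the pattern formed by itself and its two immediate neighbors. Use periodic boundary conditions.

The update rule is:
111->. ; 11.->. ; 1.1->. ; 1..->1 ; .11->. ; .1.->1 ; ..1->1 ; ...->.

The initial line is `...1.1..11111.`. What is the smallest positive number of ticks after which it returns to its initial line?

12

..11.111.....1
11......1...11
..1....111.1..
.111..1....11.
1...1111..1..1
.1.1....11111.
11.11..1.....1
.....1111...1.
....1....1.111
1..111..11....
111...11..1..1
...1.1..11111.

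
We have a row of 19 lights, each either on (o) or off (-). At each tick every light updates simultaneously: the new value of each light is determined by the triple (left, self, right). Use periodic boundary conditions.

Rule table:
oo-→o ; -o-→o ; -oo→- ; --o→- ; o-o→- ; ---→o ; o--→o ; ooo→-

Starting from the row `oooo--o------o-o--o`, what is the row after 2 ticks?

oo--o------o-o--ooo

---oo-oooooo-o-oo--
oo--o------o-o--ooo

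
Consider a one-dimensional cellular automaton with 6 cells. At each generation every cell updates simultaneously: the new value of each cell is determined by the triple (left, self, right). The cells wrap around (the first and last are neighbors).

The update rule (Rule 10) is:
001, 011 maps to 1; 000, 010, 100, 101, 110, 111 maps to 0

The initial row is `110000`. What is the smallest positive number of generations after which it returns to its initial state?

100001
000011
000110
001100
011000
110000

6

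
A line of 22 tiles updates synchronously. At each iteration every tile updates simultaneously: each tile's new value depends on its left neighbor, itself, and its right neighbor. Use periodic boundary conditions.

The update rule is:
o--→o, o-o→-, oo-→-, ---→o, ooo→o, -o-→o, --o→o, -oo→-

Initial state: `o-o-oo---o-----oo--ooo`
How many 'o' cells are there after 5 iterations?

8

iteration 1: --o---ooooooooo--oo-oo
iteration 2: oooooo-ooooooo-oo-----
iteration 3: -oooo---ooooo----ooooo
iteration 4: --oo-ooo-ooo-oooo-ooo-
iteration 5: oo----o---o---oo---o-o
count of o: 8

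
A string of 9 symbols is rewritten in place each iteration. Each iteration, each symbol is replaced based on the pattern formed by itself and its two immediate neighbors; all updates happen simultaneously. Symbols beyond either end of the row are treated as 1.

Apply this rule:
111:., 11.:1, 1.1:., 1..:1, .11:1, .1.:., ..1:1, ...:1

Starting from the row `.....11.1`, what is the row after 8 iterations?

.....1111

1111111.1
......1.1
111111..1
.....1111
111111...
.....1111  (repeats iteration 4; period 2)
iteration 8: .....1111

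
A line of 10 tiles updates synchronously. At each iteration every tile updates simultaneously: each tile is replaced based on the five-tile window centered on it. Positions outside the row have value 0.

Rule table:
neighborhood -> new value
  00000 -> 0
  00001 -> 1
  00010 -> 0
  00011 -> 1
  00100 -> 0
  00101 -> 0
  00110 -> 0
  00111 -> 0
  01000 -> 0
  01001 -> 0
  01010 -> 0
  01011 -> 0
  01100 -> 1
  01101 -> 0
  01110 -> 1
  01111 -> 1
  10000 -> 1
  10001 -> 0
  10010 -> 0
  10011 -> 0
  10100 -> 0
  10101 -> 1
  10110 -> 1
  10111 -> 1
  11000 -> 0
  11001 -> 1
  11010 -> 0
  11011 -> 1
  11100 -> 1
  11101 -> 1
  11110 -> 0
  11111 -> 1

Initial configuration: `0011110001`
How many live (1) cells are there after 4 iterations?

iteration 1: 1101010000
iteration 2: 0001000100
iteration 3: 0100000001
iteration 4: 0001000100
count of 1: 2

2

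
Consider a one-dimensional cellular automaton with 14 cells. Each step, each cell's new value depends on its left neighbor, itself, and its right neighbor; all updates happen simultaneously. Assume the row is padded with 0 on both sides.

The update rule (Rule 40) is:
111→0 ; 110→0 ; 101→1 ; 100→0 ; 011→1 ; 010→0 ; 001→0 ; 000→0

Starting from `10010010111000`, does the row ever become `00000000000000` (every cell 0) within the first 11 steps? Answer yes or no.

yes

00000001100000
00000001000000
00000000000000
all cells are 0 at step 3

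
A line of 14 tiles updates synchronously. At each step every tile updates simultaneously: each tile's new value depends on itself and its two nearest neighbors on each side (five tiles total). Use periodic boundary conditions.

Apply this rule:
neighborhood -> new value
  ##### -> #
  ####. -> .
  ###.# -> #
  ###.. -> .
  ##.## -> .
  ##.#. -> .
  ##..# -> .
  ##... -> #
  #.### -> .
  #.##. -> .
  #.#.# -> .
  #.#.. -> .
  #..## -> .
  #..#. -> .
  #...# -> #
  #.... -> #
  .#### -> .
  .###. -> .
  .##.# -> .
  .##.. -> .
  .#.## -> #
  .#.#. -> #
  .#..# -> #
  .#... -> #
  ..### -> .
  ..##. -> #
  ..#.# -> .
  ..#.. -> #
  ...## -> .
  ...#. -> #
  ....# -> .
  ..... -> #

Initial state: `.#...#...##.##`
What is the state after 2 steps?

....##.#..####

..######.#....
....##.#..####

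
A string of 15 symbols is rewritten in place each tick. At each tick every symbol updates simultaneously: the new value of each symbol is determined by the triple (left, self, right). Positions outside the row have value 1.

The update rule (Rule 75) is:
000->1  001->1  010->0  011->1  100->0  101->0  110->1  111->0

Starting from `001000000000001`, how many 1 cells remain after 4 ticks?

3

tick 1: 010011111111111
tick 2: 000110000000000
tick 3: 011110111111111
tick 4: 010010100000000
count of 1: 3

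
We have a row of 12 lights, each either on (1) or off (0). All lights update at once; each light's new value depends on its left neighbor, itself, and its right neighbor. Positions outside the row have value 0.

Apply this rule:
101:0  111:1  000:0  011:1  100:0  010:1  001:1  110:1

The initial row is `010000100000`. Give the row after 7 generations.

110111100000

generation 1: 110001100000
generation 2: 110011100000
generation 3: 110111100000
generation 4: 110111100000  (fixed point — unchanged through generation 7)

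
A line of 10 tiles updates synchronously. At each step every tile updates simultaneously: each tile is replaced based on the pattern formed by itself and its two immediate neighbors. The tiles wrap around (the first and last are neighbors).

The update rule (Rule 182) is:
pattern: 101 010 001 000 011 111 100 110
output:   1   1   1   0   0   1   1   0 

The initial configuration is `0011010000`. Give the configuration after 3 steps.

0110111111

0100111000
1111010100
0110111111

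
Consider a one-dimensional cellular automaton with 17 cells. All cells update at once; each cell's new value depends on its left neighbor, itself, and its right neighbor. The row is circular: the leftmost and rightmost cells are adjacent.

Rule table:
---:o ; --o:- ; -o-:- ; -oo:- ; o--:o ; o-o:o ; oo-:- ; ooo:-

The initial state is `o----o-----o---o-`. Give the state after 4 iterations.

-ooo--oooo--oo--o
o---o-----o---o--
-oo--oooo--oo--o-
---o-----o---o--o

---o-----o---o--o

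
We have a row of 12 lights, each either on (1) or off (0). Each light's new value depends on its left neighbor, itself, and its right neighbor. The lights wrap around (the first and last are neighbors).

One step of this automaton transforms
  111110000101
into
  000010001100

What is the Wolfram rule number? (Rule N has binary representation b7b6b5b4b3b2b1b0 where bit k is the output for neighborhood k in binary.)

position 0: 111 → 0  (bit 7 = 0)
position 4: 110 → 1  (bit 6 = 1)
position 10: 101 → 0  (bit 5 = 0)
position 5: 100 → 0  (bit 4 = 0)
position 11: 011 → 0  (bit 3 = 0)
position 9: 010 → 1  (bit 2 = 1)
position 8: 001 → 1  (bit 1 = 1)
position 6: 000 → 0  (bit 0 = 0)
bits b7..b0 = 01000110 = 70

70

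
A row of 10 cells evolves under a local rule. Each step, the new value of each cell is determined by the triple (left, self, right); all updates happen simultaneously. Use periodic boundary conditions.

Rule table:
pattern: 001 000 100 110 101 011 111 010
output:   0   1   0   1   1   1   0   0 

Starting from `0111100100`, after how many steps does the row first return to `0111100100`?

step 1: 0100100001
step 2: 1000001100
step 3: 0011101100
step 4: 1010111101
step 5: 1101100111
step 6: 0111100100

6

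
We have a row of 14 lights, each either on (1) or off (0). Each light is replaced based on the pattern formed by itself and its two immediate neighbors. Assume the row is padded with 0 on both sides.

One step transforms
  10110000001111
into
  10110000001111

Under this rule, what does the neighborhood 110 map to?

1

At position 3 the neighborhood is 110; the next row has 1 there.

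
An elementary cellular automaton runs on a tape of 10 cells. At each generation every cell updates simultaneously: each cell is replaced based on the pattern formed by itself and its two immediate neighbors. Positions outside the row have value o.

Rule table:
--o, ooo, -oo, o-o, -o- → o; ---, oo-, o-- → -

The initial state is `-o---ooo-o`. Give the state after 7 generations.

o-oooooooo

oo--ooo-oo
o--ooo-ooo
--ooo-oooo
-ooo-ooooo
ooo-oooooo
oo-ooooooo
o-oooooooo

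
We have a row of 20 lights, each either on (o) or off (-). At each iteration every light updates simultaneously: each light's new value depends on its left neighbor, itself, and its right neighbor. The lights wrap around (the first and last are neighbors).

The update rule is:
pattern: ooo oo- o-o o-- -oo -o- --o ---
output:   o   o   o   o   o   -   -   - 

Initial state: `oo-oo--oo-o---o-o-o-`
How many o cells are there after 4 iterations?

oooooo-ooo-o---o-o-o
ooooooooooo-o---o-oo
oooooooooooo-o---ooo
ooooooooooooo-o--ooo
count of o: 17

17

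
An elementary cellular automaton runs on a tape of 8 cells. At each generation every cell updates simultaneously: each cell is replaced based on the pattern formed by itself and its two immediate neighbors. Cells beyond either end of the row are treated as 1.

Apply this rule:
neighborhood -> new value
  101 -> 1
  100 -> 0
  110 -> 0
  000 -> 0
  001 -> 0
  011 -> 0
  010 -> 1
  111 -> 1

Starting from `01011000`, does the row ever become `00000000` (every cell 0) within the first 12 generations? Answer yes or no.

11100000
11000000
10000000
00000000
all cells are 0 at generation 4

yes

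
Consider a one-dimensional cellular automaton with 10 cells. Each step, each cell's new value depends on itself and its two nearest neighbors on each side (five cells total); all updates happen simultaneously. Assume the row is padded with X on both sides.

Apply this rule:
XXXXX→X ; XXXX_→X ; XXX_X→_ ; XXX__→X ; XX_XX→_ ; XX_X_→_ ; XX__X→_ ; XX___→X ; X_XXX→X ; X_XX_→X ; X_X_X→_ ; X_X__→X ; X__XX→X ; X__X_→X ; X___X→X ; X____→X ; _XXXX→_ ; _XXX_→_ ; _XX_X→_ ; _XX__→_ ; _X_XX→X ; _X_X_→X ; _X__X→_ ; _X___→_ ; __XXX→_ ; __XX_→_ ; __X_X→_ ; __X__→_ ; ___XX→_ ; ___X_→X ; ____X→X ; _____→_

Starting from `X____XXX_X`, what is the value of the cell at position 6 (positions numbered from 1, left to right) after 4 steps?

_

XXXX_____X
XXXXXX_X__
XXXXX__X_X
XXXXX_X_XX
position 6 holds _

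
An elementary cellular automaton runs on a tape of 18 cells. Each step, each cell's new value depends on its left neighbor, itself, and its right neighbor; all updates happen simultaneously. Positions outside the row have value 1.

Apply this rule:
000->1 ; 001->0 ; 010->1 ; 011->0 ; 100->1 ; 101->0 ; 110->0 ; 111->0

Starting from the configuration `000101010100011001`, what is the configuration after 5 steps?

110101010111000100
000101010000110110
110101011110000000
000101000001111110
110101111100000000

110101111100000000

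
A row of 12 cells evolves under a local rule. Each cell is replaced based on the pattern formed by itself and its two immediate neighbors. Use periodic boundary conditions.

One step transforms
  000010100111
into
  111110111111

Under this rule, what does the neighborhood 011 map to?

At position 9 the neighborhood is 011; the next row has 1 there.

1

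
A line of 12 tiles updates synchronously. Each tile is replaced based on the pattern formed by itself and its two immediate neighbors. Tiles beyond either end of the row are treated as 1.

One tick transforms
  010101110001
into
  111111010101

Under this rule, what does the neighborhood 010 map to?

At position 1 the neighborhood is 010; the next row has 1 there.

1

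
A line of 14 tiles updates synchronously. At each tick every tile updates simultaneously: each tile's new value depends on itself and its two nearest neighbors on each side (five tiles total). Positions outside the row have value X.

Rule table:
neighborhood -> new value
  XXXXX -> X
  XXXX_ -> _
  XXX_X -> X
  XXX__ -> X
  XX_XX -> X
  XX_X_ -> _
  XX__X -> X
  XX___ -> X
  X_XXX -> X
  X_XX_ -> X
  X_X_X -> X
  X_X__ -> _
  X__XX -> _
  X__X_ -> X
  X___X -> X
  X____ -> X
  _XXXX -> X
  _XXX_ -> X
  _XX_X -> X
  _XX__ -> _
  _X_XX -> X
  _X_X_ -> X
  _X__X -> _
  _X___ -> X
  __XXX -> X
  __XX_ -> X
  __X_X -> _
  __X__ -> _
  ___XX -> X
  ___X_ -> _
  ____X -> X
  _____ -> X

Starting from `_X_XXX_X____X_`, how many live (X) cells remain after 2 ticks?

tick 1: _XXXXX__XXX__X
tick 2: XXXX_XX_XXXX_X
count of X: 11

11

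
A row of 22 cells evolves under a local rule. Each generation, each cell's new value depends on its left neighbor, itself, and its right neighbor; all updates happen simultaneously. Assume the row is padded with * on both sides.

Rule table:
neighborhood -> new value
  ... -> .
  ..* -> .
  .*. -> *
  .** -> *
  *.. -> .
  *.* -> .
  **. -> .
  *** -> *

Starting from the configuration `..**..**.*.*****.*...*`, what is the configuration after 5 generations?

..*...*..*.****..*...*
..*...*..*.***...*...*
..*...*..*.**....*...*
..*...*..*.*.....*...*
..*...*..*.*.....*...*

..*...*..*.*.....*...*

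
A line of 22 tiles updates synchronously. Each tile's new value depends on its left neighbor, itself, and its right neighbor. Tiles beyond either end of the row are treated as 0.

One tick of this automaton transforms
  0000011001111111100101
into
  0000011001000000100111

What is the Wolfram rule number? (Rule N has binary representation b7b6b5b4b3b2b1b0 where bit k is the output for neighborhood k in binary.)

108

position 10: 111 → 0  (bit 7 = 0)
position 6: 110 → 1  (bit 6 = 1)
position 20: 101 → 1  (bit 5 = 1)
position 7: 100 → 0  (bit 4 = 0)
position 5: 011 → 1  (bit 3 = 1)
position 19: 010 → 1  (bit 2 = 1)
position 4: 001 → 0  (bit 1 = 0)
position 0: 000 → 0  (bit 0 = 0)
bits b7..b0 = 01101100 = 108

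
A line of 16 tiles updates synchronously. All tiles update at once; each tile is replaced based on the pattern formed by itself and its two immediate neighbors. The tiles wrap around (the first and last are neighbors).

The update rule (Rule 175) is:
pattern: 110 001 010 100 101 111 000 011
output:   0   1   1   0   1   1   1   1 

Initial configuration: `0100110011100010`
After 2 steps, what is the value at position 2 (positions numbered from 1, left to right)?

1101100111001110
1011001110011101
position 2 holds 0

0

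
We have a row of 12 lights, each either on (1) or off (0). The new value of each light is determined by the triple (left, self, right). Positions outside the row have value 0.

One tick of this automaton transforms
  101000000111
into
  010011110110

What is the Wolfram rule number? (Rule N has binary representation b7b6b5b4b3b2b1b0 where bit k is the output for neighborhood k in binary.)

position 10: 111 → 1  (bit 7 = 1)
position 11: 110 → 0  (bit 6 = 0)
position 1: 101 → 1  (bit 5 = 1)
position 3: 100 → 0  (bit 4 = 0)
position 9: 011 → 1  (bit 3 = 1)
position 0: 010 → 0  (bit 2 = 0)
position 8: 001 → 0  (bit 1 = 0)
position 4: 000 → 1  (bit 0 = 1)
bits b7..b0 = 10101001 = 169

169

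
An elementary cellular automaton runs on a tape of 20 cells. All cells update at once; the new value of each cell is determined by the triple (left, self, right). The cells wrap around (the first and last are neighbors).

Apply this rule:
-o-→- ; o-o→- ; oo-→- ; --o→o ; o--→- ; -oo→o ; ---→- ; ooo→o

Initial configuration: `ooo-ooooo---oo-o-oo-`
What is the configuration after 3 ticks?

oo--oooo---oo----o--
o--oooo---oo----o--o
--oooo---oo----o--oo

--oooo---oo----o--oo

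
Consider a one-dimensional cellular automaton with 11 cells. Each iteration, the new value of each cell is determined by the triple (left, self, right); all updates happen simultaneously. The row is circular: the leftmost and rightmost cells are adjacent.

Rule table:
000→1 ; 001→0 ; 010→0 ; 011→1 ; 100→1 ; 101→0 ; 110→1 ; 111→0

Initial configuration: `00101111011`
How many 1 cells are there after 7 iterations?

5

10001001011
11100100010
10110011000
00111011110
10101010011
10000001010
01111100000
count of 1: 5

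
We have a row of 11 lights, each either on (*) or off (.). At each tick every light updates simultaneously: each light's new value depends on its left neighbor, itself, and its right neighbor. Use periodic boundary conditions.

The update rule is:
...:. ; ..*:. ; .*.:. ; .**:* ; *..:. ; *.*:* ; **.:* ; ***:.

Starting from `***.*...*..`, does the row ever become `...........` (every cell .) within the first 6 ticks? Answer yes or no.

yes

*.**.......
.***.......
.*.*.......
..*........
...........
all cells are . at tick 5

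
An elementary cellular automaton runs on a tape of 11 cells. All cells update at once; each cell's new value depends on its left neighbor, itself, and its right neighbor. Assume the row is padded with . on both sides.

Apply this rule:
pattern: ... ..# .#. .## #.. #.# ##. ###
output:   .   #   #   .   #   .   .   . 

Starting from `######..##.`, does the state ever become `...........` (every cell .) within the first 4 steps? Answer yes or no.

no

step 1: ......##..#
step 2: .....#..###
step 3: ....####...
step 4: ...#....#..
step 4 is ...#....#.., still not uniform .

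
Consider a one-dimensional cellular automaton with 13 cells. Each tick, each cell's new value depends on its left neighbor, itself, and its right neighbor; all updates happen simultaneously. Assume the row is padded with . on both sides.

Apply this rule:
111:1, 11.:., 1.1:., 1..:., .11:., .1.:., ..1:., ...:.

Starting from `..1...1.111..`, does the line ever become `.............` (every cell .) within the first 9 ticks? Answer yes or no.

tick 1: .........1...
tick 2: .............
all cells are . at tick 2

yes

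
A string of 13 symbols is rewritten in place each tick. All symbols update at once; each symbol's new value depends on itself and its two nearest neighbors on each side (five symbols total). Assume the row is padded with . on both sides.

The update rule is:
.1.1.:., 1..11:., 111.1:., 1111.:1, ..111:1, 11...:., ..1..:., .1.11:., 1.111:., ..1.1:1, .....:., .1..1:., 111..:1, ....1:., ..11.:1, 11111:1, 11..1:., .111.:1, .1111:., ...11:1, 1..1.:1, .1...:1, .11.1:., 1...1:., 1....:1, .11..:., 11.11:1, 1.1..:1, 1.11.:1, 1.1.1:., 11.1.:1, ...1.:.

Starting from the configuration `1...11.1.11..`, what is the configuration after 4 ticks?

tick 1: .1.11.1..1..1
tick 2: .1.1.11.1..1.
tick 3: .1...1.11.1.1
tick 4: ..1..1.1.1..1

..1..1.1.1..1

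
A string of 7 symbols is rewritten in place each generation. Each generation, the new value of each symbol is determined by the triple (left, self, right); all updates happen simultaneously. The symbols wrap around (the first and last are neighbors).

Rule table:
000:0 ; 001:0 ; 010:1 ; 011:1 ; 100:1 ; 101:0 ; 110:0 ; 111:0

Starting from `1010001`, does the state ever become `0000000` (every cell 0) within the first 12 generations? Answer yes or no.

generation 1: 0011001
generation 2: 1010101
generation 3: 0010101
generation 4: 1010101  (repeats generation 2; period 2)
generation 12: 1010101
generation 12 is 1010101, still not uniform 0

no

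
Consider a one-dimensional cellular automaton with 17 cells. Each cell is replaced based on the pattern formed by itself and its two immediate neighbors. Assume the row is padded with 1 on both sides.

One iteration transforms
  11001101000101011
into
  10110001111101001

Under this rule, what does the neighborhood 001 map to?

At position 3 the neighborhood is 001; the next row has 1 there.

1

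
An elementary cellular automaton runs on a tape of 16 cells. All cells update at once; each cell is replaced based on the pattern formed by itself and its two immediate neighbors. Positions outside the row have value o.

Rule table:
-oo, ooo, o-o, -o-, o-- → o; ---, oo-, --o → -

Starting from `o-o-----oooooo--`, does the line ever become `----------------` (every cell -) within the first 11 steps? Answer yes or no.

no

-ooo----ooooo-o-
ooo-o---oooo-ooo
oo-ooo--ooo-oooo
o-ooo-o-oo-ooooo
-ooo-oooo-oooooo
ooo-oooo-ooooooo
oo-oooo-oooooooo
o-oooo-ooooooooo
-oooo-oooooooooo
oooo-ooooooooooo
ooo-oooooooooooo
step 11 is ooo-oooooooooooo, still not uniform -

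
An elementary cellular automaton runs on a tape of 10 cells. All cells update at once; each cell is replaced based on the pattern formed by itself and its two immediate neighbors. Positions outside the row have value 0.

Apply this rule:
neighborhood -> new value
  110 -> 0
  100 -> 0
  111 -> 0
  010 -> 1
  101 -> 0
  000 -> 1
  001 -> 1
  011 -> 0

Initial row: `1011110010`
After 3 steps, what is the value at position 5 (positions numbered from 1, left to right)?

0

1000000110
1011111000
1000000011
position 5 holds 0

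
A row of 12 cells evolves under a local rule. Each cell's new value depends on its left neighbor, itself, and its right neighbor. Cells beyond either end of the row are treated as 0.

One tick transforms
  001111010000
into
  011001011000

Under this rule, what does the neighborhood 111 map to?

At position 3 the neighborhood is 111; the next row has 0 there.

0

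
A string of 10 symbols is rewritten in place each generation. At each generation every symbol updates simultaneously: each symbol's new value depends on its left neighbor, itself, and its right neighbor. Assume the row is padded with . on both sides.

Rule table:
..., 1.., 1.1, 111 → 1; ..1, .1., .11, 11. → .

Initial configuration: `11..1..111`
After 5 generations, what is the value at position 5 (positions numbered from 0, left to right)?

..1..1..1.
1..1..1..1
.1..1..1..
..1..1..11
1..1..1...
position 5 holds .

.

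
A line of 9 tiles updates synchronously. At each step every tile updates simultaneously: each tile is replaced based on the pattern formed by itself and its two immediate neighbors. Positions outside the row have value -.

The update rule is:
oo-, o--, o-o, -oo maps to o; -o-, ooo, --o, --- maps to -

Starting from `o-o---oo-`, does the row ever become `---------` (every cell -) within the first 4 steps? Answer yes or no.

step 1: -o-o--ooo
step 2: --o-o-o-o
step 3: ---o-o-o-
step 4: ----o-o-o
step 4 is ----o-o-o, still not uniform -

no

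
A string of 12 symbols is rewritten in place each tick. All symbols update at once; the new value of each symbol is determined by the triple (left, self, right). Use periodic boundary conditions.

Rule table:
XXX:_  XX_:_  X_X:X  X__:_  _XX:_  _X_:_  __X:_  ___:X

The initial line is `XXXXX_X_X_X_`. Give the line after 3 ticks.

_____X_X_X_X
_XXX__X_X_X_
_______X_X__

_______X_X__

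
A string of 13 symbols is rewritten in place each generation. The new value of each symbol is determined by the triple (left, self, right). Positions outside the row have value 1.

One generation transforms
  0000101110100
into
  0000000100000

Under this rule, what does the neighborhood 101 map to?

At position 5 the neighborhood is 101; the next row has 0 there.

0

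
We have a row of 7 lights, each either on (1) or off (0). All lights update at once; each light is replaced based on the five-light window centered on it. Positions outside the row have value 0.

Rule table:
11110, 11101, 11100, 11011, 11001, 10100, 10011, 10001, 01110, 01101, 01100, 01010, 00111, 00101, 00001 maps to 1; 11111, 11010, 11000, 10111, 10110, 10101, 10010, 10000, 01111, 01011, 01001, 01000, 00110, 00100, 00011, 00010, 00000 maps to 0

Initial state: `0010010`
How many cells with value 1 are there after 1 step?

step 1: 1000000
count of 1: 1

1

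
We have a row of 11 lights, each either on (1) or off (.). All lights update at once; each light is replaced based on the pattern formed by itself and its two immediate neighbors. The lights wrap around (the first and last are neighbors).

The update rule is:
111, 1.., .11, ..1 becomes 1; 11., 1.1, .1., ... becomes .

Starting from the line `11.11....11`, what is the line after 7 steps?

step 1: 1..1.1..111
step 2: .11...11111
step 3: .1.1.11111.
step 4: 1....1111.1
step 5: .1..1111..1
step 6: ..11111.11.
step 7: .11111..1.1

.11111..1.1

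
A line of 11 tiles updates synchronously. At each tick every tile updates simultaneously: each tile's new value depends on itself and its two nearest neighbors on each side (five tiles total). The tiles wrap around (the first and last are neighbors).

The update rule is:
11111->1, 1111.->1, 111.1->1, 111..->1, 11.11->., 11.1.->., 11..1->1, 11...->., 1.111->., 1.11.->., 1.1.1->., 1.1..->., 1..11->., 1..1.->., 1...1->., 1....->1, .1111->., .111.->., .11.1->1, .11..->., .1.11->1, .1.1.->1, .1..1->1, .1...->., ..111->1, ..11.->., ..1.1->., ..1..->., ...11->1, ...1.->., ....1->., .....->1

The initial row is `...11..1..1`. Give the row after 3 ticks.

..1..1..1..
...1..1...1
....1......

....1......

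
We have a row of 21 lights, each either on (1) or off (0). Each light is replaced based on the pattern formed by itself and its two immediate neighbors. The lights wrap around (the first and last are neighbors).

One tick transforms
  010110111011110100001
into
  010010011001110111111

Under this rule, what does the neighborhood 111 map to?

At position 7 the neighborhood is 111; the next row has 1 there.

1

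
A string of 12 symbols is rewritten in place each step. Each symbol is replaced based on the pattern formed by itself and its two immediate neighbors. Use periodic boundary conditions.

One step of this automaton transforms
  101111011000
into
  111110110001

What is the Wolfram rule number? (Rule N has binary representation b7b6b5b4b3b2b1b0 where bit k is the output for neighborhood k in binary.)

position 3: 111 → 1  (bit 7 = 1)
position 5: 110 → 0  (bit 6 = 0)
position 1: 101 → 1  (bit 5 = 1)
position 9: 100 → 0  (bit 4 = 0)
position 2: 011 → 1  (bit 3 = 1)
position 0: 010 → 1  (bit 2 = 1)
position 11: 001 → 1  (bit 1 = 1)
position 10: 000 → 0  (bit 0 = 0)
bits b7..b0 = 10101110 = 174

174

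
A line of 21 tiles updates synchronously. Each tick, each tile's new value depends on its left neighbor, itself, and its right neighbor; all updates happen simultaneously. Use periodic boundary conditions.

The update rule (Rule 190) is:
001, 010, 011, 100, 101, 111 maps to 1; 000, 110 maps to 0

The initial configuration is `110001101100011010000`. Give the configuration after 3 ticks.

101011011010110111001
011110110111101110111
111101101111011101110

111101101111011101110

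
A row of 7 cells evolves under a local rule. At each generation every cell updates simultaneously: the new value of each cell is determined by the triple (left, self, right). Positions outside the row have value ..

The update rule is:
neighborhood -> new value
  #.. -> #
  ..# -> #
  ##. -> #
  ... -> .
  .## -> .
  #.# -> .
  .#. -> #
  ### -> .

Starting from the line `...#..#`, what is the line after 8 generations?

..#####
.#....#
###..##
..###.#
.#..#.#
#####.#
....#.#
...##.#

...##.#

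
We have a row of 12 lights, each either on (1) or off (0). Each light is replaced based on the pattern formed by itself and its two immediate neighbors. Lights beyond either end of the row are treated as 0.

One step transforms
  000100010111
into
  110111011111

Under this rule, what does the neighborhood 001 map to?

0

At position 2 the neighborhood is 001; the next row has 0 there.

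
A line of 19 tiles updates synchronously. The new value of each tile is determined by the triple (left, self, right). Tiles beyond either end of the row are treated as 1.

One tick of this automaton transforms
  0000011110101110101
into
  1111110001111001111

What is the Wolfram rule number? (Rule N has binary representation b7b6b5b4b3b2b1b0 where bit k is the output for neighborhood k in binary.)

position 6: 111 → 0  (bit 7 = 0)
position 8: 110 → 0  (bit 6 = 0)
position 9: 101 → 1  (bit 5 = 1)
position 0: 100 → 1  (bit 4 = 1)
position 5: 011 → 1  (bit 3 = 1)
position 10: 010 → 1  (bit 2 = 1)
position 4: 001 → 1  (bit 1 = 1)
position 1: 000 → 1  (bit 0 = 1)
bits b7..b0 = 00111111 = 63

63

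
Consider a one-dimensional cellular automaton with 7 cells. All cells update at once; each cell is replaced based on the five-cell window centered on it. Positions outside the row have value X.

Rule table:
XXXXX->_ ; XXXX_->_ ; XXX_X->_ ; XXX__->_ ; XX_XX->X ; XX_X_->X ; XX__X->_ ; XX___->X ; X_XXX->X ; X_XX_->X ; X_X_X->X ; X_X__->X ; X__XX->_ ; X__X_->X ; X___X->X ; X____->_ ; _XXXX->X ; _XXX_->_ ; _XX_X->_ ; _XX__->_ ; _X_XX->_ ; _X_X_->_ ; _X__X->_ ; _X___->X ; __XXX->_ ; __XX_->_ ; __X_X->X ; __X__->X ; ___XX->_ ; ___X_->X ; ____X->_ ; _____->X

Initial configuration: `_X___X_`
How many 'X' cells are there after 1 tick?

6

XXXXXX_
count of X: 6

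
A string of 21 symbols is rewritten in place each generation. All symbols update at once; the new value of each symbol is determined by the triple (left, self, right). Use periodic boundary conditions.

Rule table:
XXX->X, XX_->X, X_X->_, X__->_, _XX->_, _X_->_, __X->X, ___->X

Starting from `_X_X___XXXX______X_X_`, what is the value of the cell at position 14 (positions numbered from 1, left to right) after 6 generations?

X

X____XX_XXX_XXXXX____
__XXX_X__XX__XXXX_XXX
_X_XX___X_X_X_XXX__XX
____X_XX_______XX_X_X
_XXX___X_XXXXXX_X____
X_XX_XX___XXXXX___XXX
position 14 holds X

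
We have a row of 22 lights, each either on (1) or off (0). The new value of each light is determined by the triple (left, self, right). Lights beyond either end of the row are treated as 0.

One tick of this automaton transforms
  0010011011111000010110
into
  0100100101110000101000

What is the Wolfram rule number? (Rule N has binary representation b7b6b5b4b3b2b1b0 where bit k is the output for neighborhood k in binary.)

position 9: 111 → 1  (bit 7 = 1)
position 6: 110 → 0  (bit 6 = 0)
position 7: 101 → 1  (bit 5 = 1)
position 3: 100 → 0  (bit 4 = 0)
position 5: 011 → 0  (bit 3 = 0)
position 2: 010 → 0  (bit 2 = 0)
position 1: 001 → 1  (bit 1 = 1)
position 0: 000 → 0  (bit 0 = 0)
bits b7..b0 = 10100010 = 162

162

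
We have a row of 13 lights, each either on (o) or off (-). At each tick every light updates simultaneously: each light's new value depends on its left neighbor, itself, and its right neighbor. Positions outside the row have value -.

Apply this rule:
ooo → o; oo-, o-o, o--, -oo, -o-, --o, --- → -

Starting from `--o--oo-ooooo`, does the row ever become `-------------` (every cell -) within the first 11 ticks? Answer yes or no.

yes

---------ooo-
----------o--
-------------
all cells are - at tick 3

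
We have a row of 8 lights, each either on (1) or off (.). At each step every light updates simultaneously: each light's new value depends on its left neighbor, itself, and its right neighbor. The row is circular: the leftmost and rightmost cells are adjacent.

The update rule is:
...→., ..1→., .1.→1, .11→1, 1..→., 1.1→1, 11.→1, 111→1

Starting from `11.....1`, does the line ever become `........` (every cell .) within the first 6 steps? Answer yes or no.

step 1: 11.....1  (fixed point — unchanged through step 6)
step 6 is 11.....1, still not uniform .

no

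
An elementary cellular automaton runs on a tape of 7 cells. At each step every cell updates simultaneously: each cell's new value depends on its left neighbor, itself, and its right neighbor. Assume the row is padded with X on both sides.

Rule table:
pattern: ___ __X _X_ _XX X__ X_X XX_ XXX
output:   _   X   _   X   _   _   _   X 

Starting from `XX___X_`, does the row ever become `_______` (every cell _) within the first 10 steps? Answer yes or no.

no

X___X__
___X__X
__X__XX
_X__XXX
___XXXX
__XXXXX
_XXXXXX
_XXXXXX  (fixed point — unchanged through step 10)
step 10 is _XXXXXX, still not uniform _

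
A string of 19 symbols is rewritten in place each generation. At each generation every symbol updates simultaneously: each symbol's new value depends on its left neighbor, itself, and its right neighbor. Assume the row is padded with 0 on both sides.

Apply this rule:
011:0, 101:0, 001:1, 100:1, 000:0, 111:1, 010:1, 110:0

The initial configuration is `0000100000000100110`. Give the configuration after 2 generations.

0001110000001111001
0010101000010110111

0010101000010110111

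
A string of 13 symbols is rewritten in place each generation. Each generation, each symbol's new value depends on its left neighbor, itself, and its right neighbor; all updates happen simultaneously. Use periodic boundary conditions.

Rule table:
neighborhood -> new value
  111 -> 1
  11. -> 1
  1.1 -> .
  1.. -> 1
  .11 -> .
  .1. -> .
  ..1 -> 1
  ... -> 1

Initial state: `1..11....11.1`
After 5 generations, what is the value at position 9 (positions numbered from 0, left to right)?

111.11111.1..
.11..1111..11
..111.11111.1
11.11..1111..
.1..111.11111
position 9 holds 1

1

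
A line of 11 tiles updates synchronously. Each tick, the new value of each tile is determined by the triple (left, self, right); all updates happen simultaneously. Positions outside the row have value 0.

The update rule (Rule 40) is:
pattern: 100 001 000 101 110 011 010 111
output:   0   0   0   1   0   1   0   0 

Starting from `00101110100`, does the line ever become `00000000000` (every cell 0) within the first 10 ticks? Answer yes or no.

yes

tick 1: 00011001000
tick 2: 00010000000
tick 3: 00000000000
all cells are 0 at tick 3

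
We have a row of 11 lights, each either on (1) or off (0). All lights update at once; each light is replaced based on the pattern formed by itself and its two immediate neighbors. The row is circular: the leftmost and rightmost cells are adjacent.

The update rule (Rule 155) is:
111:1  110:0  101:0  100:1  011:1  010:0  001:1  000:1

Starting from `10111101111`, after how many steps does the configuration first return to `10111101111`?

00111001111
11110111110
11100111100
11011111011
10011110011
01111101111
01111001110
11110111101
11100111001
11011110111
10011100111
01111011111
01110011110
11101111101
11001111001
10111110111
00111100111
11111011110
11110011100
11101111011
11001110011
10111101111

22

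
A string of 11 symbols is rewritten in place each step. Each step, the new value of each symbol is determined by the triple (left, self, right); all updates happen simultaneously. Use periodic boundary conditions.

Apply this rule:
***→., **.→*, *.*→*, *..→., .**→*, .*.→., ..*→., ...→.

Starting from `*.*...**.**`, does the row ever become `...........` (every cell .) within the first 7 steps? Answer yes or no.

**....****.
**....*..**
.*.......*.
...........
all cells are . at step 4

yes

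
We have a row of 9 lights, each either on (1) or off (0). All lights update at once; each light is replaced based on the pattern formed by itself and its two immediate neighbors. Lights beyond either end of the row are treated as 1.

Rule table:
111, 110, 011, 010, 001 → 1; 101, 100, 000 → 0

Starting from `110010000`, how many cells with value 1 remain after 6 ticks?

7

110110001
110110011
110110111
110110111  (fixed point — unchanged through tick 6)
count of 1: 7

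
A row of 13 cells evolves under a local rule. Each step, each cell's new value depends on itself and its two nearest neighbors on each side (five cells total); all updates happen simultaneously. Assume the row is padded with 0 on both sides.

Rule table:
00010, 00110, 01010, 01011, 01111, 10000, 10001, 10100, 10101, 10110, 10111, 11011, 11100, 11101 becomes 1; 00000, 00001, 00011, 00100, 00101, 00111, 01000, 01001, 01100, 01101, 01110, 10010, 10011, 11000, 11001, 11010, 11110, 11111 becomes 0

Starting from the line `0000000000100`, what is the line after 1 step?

0000000001001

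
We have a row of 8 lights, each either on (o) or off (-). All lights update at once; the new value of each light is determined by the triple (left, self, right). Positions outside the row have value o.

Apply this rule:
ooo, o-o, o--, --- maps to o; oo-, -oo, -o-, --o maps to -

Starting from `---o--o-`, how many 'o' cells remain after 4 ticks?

tick 1: oo--o--o
tick 2: o-o--o--
tick 3: -o-o--o-
tick 4: o-o-o--o
count of o: 4

4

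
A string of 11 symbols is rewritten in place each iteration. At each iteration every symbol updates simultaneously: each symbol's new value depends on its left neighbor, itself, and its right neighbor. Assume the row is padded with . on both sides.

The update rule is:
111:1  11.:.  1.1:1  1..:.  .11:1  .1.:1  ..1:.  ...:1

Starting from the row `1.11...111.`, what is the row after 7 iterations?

111..1.11..
11...111..1
1..1.11...1
1..111..1.1
1..11...111
1..1..1.11.
1..1..111..

1..1..111..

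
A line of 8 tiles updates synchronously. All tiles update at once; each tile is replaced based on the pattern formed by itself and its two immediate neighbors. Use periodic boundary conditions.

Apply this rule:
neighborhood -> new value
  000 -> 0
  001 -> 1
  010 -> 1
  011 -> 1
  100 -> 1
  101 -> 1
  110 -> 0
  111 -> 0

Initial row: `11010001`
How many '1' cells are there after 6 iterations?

iteration 1: 00111011
iteration 2: 11100110
iteration 3: 10011101
iteration 4: 01110011
iteration 5: 11001110
iteration 6: 10111001
count of 1: 5

5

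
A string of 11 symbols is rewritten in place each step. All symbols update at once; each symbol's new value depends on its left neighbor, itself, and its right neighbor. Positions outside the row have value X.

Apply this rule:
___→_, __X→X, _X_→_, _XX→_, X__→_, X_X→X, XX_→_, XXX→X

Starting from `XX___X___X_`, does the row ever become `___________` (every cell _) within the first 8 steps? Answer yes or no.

no

X___X___X_X
___X___X_X_
__X___X_X_X
_X___X_X_X_
X___X_X_X_X
___X_X_X_X_
__X_X_X_X_X
_X_X_X_X_X_
step 8 is _X_X_X_X_X_, still not uniform _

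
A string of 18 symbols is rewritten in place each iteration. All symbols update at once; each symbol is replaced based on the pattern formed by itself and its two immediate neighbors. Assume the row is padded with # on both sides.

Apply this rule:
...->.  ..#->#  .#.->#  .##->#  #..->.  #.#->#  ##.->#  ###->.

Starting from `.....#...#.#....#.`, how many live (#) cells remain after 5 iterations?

8

....##..####...###
...###.##..#..##..
..##.####.##.###.#
.#####..######.###
##...#.##....###..
count of #: 8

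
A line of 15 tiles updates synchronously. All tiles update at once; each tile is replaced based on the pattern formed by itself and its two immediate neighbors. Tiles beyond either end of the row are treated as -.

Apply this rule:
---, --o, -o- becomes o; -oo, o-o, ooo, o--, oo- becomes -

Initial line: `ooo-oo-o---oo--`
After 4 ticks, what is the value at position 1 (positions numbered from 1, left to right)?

o

-------o-oo---o
oooooooo----ooo
---------ooo---
ooooooooo----oo
position 1 holds o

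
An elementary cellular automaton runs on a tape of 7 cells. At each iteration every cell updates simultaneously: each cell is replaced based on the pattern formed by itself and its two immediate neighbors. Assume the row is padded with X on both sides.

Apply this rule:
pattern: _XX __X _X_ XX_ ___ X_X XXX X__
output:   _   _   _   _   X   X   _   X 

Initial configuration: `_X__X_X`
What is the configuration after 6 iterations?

_X_X_X_

X_X__X_
_X_X__X
X_X_X__
_X_X_X_
X_X_X_X
_X_X_X_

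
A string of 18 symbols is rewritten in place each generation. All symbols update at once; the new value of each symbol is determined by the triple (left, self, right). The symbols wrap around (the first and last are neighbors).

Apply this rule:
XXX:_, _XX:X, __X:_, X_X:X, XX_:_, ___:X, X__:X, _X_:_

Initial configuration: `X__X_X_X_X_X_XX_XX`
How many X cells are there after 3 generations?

9

_X__X_X_X_X_XX_XX_
__X__X_X_X_XX_XX_X
X__X__X_X_XX_XX_X_
count of X: 9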